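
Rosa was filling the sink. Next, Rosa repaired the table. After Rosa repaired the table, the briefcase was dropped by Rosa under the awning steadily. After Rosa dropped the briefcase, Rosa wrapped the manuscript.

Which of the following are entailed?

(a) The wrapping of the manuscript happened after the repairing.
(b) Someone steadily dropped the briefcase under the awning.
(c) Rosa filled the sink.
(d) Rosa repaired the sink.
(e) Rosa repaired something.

(a) Entailed — the narrative places the repairing before the wrapping.
(b) Entailed — generalizing the agent leaves a sub-description the original still satisfies.
(c) Not entailed — 'was filling' is progressive on an accomplishment; it does not entail the completed 'filled'.
(d) Not entailed — Rosa repaired the table, not the sink; the sink belongs to the filling event.
(e) Entailed — the original entails any weakening of itself; this just generalizes the patient.

(a), (b), (e)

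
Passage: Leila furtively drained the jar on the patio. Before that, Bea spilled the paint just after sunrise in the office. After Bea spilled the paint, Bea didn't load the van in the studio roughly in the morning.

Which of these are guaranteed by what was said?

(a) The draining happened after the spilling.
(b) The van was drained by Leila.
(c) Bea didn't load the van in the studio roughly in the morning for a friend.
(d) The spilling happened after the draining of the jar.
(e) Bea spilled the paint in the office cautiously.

(a) Entailed — the narrative places the spilling before the draining.
(b) Not entailed — Leila drained the jar, not the van; the van belongs to the loading event.
(c) Entailed — under negation, adding a further restriction is entailed: if no such loading event occurred, none occurred for a friend either.
(d) Not entailed — the narrative places the spilling before the draining, not after.
(e) Not entailed — 'cautiously' adds information not in the original event.

(a), (c)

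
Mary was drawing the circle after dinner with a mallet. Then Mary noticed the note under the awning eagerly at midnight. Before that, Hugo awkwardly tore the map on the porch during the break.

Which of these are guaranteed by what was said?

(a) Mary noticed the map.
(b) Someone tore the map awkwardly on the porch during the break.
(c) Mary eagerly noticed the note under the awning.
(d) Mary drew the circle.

(a) Not entailed — Mary noticed the note, not the map; the map belongs to the tearing event.
(b) Entailed — generalizing the agent leaves a sub-description the original still satisfies.
(c) Entailed — the original entails any weakening of itself; this just drops 'at midnight'.
(d) Not entailed — 'was drawing' is progressive on an accomplishment; it does not entail the completed 'drew'.

(b), (c)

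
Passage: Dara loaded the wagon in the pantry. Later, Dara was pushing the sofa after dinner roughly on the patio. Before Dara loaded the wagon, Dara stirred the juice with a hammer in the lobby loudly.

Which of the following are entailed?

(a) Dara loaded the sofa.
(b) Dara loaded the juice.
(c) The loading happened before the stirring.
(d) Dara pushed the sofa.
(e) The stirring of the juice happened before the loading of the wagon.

(a) Not entailed — Dara loaded the wagon, not the sofa; the sofa belongs to the pushing event.
(b) Not entailed — Dara loaded the wagon, not the juice; the juice belongs to the stirring event.
(c) Not entailed — the narrative places the stirring before the loading, not after.
(d) Entailed — 'push' is an activity; 'was pushing' entails that some pushing happened, so 'pushed' holds.
(e) Entailed — the narrative places the stirring before the loading.

(d), (e)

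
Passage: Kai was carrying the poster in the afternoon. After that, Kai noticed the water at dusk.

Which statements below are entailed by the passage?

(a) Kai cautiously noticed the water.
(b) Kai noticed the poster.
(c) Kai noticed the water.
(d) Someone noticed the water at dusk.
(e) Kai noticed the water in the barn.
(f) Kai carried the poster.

(c), (d), (f)

(a) Not entailed — 'cautiously' adds information not in the original event.
(b) Not entailed — Kai noticed the water, not the poster; the poster belongs to the carrying event.
(c) Entailed — the original entails any weakening of itself; this just drops 'at dusk'.
(d) Entailed — generalizing the agent leaves a sub-description the original still satisfies.
(e) Not entailed — 'in the barn' adds information not in the original event.
(f) Entailed — 'carry' is an activity; 'was carrying' entails that some carrying happened, so 'carried' holds.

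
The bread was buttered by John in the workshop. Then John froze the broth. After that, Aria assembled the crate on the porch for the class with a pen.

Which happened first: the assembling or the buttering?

the buttering

The connectives place the buttering before the assembling.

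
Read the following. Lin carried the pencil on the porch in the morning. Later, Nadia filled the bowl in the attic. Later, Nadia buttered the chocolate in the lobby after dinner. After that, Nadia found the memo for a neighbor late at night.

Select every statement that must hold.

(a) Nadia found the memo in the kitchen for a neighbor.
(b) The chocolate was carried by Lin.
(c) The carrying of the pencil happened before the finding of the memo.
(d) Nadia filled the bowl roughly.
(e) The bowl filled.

(c), (e)

(a) Not entailed — 'in the kitchen' adds information not in the original event.
(b) Not entailed — Lin carried the pencil, not the chocolate; the chocolate belongs to the buttering event.
(c) Entailed — the narrative places the carrying before the finding.
(d) Not entailed — 'roughly' adds information not in the original event.
(e) Entailed — 'Nadia filled the bowl' is causative; it entails the inchoative 'the bowl filled'.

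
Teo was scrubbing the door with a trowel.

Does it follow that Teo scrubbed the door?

'scrub' is atelic; if Teo was scrubbing the door, then Teo scrubbed the door (for some time).

yes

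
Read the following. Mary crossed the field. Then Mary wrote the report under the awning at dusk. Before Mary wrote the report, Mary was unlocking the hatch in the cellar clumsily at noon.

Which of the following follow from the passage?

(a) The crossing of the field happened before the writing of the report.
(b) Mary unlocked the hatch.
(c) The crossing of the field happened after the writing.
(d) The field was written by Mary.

(a) Entailed — the narrative places the crossing before the writing.
(b) Not entailed — 'was unlocking' is progressive on an accomplishment; it does not entail the completed 'unlocked'.
(c) Not entailed — the narrative places the crossing before the writing, not after.
(d) Not entailed — Mary wrote the report, not the field; the field belongs to the crossing event.

(a)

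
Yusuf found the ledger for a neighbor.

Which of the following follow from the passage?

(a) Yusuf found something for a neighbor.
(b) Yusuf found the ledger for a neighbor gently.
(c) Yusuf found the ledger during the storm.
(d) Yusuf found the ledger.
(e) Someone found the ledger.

(a), (d), (e)

(a) Entailed — the original entails any weakening of itself; this just generalizes the patient.
(b) Not entailed — 'gently' adds information not in the original event.
(c) Not entailed — 'during the storm' adds information not in the original event.
(d) Entailed — dropping 'for a neighbor' leaves a sub-description the original still satisfies.
(e) Entailed — every conjunct here is already in the original finding event.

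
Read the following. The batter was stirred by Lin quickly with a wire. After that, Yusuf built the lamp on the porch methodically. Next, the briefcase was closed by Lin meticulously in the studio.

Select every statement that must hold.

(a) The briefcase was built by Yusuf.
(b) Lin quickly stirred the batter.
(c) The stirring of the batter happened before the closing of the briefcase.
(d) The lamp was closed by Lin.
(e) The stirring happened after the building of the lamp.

(a) Not entailed — Yusuf built the lamp, not the briefcase; the briefcase belongs to the closing event.
(b) Entailed — the original entails any weakening of itself; this just drops 'with a wire'.
(c) Entailed — the narrative places the stirring before the closing.
(d) Not entailed — Lin closed the briefcase, not the lamp; the lamp belongs to the building event.
(e) Not entailed — the narrative places the stirring before the building, not after.

(b), (c)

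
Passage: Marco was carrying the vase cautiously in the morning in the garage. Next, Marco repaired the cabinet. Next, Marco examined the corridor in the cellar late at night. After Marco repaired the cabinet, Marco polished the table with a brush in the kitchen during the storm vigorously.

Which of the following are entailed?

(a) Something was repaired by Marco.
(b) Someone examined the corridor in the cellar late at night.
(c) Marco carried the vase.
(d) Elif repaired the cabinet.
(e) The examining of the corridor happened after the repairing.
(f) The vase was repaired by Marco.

(a), (b), (c), (e)

(a) Entailed — generalizing the patient leaves a sub-description the original still satisfies.
(b) Entailed — generalizing the agent leaves a sub-description the original still satisfies.
(c) Entailed — 'carry' is an activity; 'was carrying' entails that some carrying happened, so 'carried' holds.
(d) Not entailed — the passage has Marco repairing the cabinet, not Elif.
(e) Entailed — the narrative places the repairing before the examining.
(f) Not entailed — Marco repaired the cabinet, not the vase; the vase belongs to the carrying event.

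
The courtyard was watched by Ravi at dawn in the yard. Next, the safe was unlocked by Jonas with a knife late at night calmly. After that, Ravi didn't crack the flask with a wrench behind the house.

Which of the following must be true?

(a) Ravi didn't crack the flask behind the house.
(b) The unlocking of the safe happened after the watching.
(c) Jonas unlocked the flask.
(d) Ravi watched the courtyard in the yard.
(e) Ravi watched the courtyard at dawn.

(b), (d), (e)

(a) Not entailed — dropping 'with a wrench' under negation is not valid — the original leaves open that Ravi cracked the flask some other way.
(b) Entailed — the narrative places the watching before the unlocking.
(c) Not entailed — Jonas unlocked the safe, not the flask; the flask belongs to the cracking event.
(d) Entailed — the original entails any weakening of itself; this just drops 'at dawn'.
(e) Entailed — every conjunct here is already in the original watching event.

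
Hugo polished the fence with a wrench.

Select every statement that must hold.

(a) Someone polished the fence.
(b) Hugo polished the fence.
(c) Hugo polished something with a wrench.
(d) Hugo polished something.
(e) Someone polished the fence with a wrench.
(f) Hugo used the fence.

(a), (b), (c), (d), (e)

(a) Entailed — the original entails any weakening of itself; this just drops 'with a wrench' and generalizes the agent.
(b) Entailed — every conjunct here is already in the original polishing event.
(c) Entailed — this follows by dropping conjuncts from the polishing event's description.
(d) Entailed — every conjunct here is already in the original polishing event.
(e) Entailed — generalizing the agent leaves a sub-description the original still satisfies.
(f) Not entailed — the fence is the patient, not an instrument — Hugo used a wrench.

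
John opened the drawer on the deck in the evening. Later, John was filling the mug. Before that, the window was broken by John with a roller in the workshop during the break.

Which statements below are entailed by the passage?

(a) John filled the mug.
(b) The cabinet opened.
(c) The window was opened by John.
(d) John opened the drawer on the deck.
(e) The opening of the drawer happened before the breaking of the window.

(a) Not entailed — 'was filling' is progressive on an accomplishment; it does not entail the completed 'filled'.
(b) Not entailed — the drawer is what opened, not the cabinet.
(c) Not entailed — John opened the drawer, not the window; the window belongs to the breaking event.
(d) Entailed — every conjunct here is already in the original opening event.
(e) Not entailed — the narrative doesn't order the opening relative to the breaking.

(d)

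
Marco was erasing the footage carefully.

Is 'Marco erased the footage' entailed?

no

'was erasing' is progressive; for an accomplishment like 'erase the footage', it doesn't entail completion.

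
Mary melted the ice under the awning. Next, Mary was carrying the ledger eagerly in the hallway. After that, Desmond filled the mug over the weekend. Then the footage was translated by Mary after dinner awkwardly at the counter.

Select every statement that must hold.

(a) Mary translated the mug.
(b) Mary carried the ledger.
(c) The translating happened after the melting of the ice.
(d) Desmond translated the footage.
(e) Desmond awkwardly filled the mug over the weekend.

(b), (c)

(a) Not entailed — Mary translated the footage, not the mug; the mug belongs to the filling event.
(b) Entailed — 'carry' is an activity; 'was carrying' entails that some carrying happened, so 'carried' holds.
(c) Entailed — the narrative places the melting before the translating.
(d) Not entailed — the passage has Mary translating the footage, not Desmond.
(e) Not entailed — 'awkwardly' adds information not in the original event.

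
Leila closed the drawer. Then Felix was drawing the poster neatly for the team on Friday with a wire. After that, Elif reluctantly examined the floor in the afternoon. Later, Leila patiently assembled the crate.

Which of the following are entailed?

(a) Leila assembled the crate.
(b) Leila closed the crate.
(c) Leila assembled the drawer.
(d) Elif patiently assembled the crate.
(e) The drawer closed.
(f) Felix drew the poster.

(a), (e)

(a) Entailed — dropping 'patiently' leaves a sub-description the original still satisfies.
(b) Not entailed — Leila closed the drawer, not the crate; the crate belongs to the assembling event.
(c) Not entailed — Leila assembled the crate, not the drawer; the drawer belongs to the closing event.
(d) Not entailed — the passage has Leila assembling the crate, not Elif.
(e) Entailed — 'Leila closed the drawer' is causative; it entails the inchoative 'the drawer closed'.
(f) Not entailed — 'was drawing' is progressive on an accomplishment; it does not entail the completed 'drew'.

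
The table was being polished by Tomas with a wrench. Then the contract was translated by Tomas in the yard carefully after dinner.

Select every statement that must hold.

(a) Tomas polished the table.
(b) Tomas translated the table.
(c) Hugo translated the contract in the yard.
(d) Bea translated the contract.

(a)

(a) Entailed — 'polish' is an activity; 'was polishing' entails that some polishing happened, so 'polished' holds.
(b) Not entailed — Tomas translated the contract, not the table; the table belongs to the polishing event.
(c) Not entailed — the passage has Tomas translating the contract, not Hugo.
(d) Not entailed — the passage has Tomas translating the contract, not Bea.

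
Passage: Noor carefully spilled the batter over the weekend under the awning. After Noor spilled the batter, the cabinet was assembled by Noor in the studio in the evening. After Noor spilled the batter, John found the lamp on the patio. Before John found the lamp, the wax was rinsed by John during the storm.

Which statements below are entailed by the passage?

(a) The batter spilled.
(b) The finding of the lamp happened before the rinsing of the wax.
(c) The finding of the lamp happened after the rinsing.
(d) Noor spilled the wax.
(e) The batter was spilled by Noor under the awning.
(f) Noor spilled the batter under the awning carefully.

(a), (c), (e), (f)

(a) Entailed — 'Noor spilled the batter' is causative; it entails the inchoative 'the batter spilled'.
(b) Not entailed — the narrative places the rinsing before the finding, not after.
(c) Entailed — the narrative places the rinsing before the finding.
(d) Not entailed — Noor spilled the batter, not the wax; the wax belongs to the rinsing event.
(e) Entailed — every conjunct here is already in the original spilling event.
(f) Entailed — this follows by dropping conjuncts from the spilling event's description.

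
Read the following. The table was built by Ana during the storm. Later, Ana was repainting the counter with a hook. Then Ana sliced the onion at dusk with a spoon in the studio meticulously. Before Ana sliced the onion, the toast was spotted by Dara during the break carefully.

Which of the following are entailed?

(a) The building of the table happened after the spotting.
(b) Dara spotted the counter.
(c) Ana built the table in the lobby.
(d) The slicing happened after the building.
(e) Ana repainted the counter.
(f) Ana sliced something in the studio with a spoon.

(a) Not entailed — the narrative doesn't order the spotting relative to the building.
(b) Not entailed — Dara spotted the toast, not the counter; the counter belongs to the repainting event.
(c) Not entailed — 'in the lobby' adds information not in the original event.
(d) Entailed — the narrative places the building before the slicing.
(e) Not entailed — 'was repainting' is progressive on an accomplishment; it does not entail the completed 'repainted'.
(f) Entailed — dropping 'at dusk', 'meticulously' and generalizing the patient leaves a sub-description the original still satisfies.

(d), (f)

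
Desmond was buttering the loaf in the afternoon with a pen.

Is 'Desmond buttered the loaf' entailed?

no

'was buttering' is progressive; for an accomplishment like 'butter the loaf', it doesn't entail completion.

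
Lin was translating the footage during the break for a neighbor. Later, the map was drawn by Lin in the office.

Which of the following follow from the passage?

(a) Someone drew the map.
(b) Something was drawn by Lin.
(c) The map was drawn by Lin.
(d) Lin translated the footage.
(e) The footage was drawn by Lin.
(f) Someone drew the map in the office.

(a) Entailed — the original entails any weakening of itself; this just drops 'in the office' and generalizes the agent.
(b) Entailed — this follows by dropping conjuncts from the drawing event's description.
(c) Entailed — dropping 'in the office' leaves a sub-description the original still satisfies.
(d) Not entailed — 'was translating' is progressive on an accomplishment; it does not entail the completed 'translated'.
(e) Not entailed — Lin drew the map, not the footage; the footage belongs to the translating event.
(f) Entailed — generalizing the agent leaves a sub-description the original still satisfies.

(a), (b), (c), (f)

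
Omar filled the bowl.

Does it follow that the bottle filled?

no

Nothing is said about any bottle; only the bowl is affected.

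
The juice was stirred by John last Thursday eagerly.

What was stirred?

the juice

'the juice' marks the patient of the stirring event.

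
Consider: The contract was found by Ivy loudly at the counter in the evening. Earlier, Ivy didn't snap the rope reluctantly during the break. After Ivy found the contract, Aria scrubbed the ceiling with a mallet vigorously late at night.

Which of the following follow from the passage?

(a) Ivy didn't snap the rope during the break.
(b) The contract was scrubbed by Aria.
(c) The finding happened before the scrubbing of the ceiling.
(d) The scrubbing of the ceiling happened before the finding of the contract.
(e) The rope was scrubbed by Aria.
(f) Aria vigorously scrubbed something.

(a) Not entailed — dropping 'reluctantly' under negation is not valid — the original leaves open that Ivy snapped the rope some other way.
(b) Not entailed — Aria scrubbed the ceiling, not the contract; the contract belongs to the finding event.
(c) Entailed — the narrative places the finding before the scrubbing.
(d) Not entailed — the narrative places the finding before the scrubbing, not after.
(e) Not entailed — Aria scrubbed the ceiling, not the rope; the rope belongs to the snapping event.
(f) Entailed — dropping 'with a mallet', 'late at night' and generalizing the patient leaves a sub-description the original still satisfies.

(c), (f)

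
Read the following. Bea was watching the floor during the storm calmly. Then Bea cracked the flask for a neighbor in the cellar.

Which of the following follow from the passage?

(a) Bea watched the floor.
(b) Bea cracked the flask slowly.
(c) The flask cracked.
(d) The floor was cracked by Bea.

(a) Entailed — 'watch' is an activity; 'was watching' entails that some watching happened, so 'watched' holds.
(b) Not entailed — 'slowly' adds information not in the original event.
(c) Entailed — 'Bea cracked the flask' is causative; it entails the inchoative 'the flask cracked'.
(d) Not entailed — Bea cracked the flask, not the floor; the floor belongs to the watching event.

(a), (c)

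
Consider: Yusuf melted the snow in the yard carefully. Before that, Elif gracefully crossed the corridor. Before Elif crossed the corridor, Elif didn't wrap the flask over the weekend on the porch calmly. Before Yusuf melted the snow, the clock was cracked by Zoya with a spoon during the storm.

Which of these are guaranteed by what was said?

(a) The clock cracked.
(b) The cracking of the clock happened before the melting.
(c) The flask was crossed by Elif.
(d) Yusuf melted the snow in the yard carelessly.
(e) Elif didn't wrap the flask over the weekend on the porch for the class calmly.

(a) Entailed — 'Zoya cracked the clock' is causative; it entails the inchoative 'the clock cracked'.
(b) Entailed — the narrative places the cracking before the melting.
(c) Not entailed — Elif crossed the corridor, not the flask; the flask belongs to the wrapping event.
(d) Not entailed — 'carelessly' adds a manner not in (and inconsistent with) the original.
(e) Entailed — under negation, adding a further restriction is entailed: if no such wrapping event occurred, none occurred for the class either.

(a), (b), (e)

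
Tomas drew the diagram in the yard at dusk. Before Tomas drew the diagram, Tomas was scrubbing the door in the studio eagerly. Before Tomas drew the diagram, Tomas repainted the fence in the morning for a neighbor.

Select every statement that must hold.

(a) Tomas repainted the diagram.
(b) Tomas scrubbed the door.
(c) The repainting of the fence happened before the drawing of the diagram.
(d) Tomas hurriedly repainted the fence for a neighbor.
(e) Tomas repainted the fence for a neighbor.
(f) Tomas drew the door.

(b), (c), (e)

(a) Not entailed — Tomas repainted the fence, not the diagram; the diagram belongs to the drawing event.
(b) Entailed — 'scrub' is an activity; 'was scrubbing' entails that some scrubbing happened, so 'scrubbed' holds.
(c) Entailed — the narrative places the repainting before the drawing.
(d) Not entailed — 'hurriedly' adds information not in the original event.
(e) Entailed — the original entails any weakening of itself; this just drops 'in the morning'.
(f) Not entailed — Tomas drew the diagram, not the door; the door belongs to the scrubbing event.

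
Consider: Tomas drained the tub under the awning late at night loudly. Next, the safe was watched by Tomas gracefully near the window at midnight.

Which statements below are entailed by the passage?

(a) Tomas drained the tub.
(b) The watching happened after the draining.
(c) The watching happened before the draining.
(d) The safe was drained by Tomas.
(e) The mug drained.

(a) Entailed — every conjunct here is already in the original draining event.
(b) Entailed — the narrative places the draining before the watching.
(c) Not entailed — the narrative places the draining before the watching, not after.
(d) Not entailed — Tomas drained the tub, not the safe; the safe belongs to the watching event.
(e) Not entailed — the tub is what drained, not the mug.

(a), (b)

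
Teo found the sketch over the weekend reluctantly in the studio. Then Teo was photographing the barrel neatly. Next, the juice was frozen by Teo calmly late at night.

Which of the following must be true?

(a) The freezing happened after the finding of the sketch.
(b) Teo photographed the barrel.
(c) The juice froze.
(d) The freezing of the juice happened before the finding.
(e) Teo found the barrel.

(a), (c)

(a) Entailed — the narrative places the finding before the freezing.
(b) Not entailed — 'was photographing' is progressive on an accomplishment; it does not entail the completed 'photographed'.
(c) Entailed — 'Teo froze the juice' is causative; it entails the inchoative 'the juice froze'.
(d) Not entailed — the narrative places the finding before the freezing, not after.
(e) Not entailed — Teo found the sketch, not the barrel; the barrel belongs to the photographing event.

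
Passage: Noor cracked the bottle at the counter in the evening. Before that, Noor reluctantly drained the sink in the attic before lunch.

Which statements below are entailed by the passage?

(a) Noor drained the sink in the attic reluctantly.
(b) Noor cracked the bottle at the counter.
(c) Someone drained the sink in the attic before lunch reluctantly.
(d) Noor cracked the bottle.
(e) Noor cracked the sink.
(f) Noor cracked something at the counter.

(a) Entailed — dropping 'before lunch' leaves a sub-description the original still satisfies.
(b) Entailed — the original entails any weakening of itself; this just drops 'in the evening'.
(c) Entailed — generalizing the agent leaves a sub-description the original still satisfies.
(d) Entailed — this follows by dropping conjuncts from the cracking event's description.
(e) Not entailed — Noor cracked the bottle, not the sink; the sink belongs to the draining event.
(f) Entailed — every conjunct here is already in the original cracking event.

(a), (b), (c), (d), (f)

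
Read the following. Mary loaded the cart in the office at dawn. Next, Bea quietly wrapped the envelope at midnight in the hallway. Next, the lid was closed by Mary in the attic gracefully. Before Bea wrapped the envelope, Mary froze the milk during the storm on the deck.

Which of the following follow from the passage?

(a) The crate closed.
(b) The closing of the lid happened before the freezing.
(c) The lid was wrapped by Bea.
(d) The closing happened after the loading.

(a) Not entailed — the lid is what closed, not the crate.
(b) Not entailed — the narrative places the freezing before the closing, not after.
(c) Not entailed — Bea wrapped the envelope, not the lid; the lid belongs to the closing event.
(d) Entailed — the narrative places the loading before the closing.

(d)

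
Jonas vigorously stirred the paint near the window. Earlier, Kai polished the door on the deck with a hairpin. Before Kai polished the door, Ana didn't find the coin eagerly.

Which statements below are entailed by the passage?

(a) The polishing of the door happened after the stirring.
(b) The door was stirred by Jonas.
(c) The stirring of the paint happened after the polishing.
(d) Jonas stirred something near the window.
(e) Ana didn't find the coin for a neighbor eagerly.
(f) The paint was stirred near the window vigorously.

(c), (d), (e), (f)

(a) Not entailed — the narrative places the polishing before the stirring, not after.
(b) Not entailed — Jonas stirred the paint, not the door; the door belongs to the polishing event.
(c) Entailed — the narrative places the polishing before the stirring.
(d) Entailed — dropping 'vigorously' and generalizing the patient leaves a sub-description the original still satisfies.
(e) Entailed — under negation, adding a further restriction is entailed: if no such finding event occurred, none occurred for a neighbor either.
(f) Entailed — the original entails any weakening of itself; this just generalizes the agent.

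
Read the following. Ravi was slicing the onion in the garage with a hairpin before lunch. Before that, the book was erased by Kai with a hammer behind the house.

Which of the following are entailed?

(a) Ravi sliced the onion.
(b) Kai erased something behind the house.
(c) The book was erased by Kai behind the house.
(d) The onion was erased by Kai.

(a) Not entailed — 'was slicing' is progressive on an accomplishment; it does not entail the completed 'sliced'.
(b) Entailed — the original entails any weakening of itself; this just drops 'with a hammer' and generalizes the patient.
(c) Entailed — every conjunct here is already in the original erasing event.
(d) Not entailed — Kai erased the book, not the onion; the onion belongs to the slicing event.

(b), (c)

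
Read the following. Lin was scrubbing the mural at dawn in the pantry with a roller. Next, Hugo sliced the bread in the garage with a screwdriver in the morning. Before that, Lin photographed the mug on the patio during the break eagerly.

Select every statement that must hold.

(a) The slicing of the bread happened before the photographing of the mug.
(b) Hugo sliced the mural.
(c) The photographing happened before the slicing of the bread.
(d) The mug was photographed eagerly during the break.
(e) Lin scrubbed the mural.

(a) Not entailed — the narrative places the photographing before the slicing, not after.
(b) Not entailed — Hugo sliced the bread, not the mural; the mural belongs to the scrubbing event.
(c) Entailed — the narrative places the photographing before the slicing.
(d) Entailed — the original entails any weakening of itself; this just drops 'on the patio' and generalizes the agent.
(e) Entailed — 'scrub' is an activity; 'was scrubbing' entails that some scrubbing happened, so 'scrubbed' holds.

(c), (d), (e)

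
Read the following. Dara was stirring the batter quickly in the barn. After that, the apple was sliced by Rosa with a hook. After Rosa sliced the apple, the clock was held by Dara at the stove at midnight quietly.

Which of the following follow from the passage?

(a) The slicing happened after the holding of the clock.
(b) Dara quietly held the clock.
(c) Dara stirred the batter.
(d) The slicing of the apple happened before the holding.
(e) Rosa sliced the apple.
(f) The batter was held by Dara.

(b), (c), (d), (e)

(a) Not entailed — the narrative places the slicing before the holding, not after.
(b) Entailed — this follows by dropping conjuncts from the holding event's description.
(c) Entailed — 'stir' is an activity; 'was stirring' entails that some stirring happened, so 'stirred' holds.
(d) Entailed — the narrative places the slicing before the holding.
(e) Entailed — dropping 'with a hook' leaves a sub-description the original still satisfies.
(f) Not entailed — Dara held the clock, not the batter; the batter belongs to the stirring event.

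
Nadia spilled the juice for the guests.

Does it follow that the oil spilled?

no

Nothing is said about any oil; only the juice is affected.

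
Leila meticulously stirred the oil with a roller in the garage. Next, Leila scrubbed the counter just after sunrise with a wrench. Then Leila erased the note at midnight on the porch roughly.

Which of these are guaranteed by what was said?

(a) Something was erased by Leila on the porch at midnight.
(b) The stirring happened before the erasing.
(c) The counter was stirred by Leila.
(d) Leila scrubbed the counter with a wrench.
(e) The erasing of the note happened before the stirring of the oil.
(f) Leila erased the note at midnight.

(a), (b), (d), (f)

(a) Entailed — dropping 'roughly' and generalizing the patient leaves a sub-description the original still satisfies.
(b) Entailed — the narrative places the stirring before the erasing.
(c) Not entailed — Leila stirred the oil, not the counter; the counter belongs to the scrubbing event.
(d) Entailed — every conjunct here is already in the original scrubbing event.
(e) Not entailed — the narrative places the stirring before the erasing, not after.
(f) Entailed — this follows by dropping conjuncts from the erasing event's description.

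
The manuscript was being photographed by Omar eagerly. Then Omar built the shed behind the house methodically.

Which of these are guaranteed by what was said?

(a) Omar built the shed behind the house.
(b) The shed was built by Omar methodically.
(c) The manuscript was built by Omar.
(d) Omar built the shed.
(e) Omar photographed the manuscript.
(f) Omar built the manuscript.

(a), (b), (d)

(a) Entailed — dropping 'methodically' leaves a sub-description the original still satisfies.
(b) Entailed — this follows by dropping conjuncts from the building event's description.
(c) Not entailed — Omar built the shed, not the manuscript; the manuscript belongs to the photographing event.
(d) Entailed — this follows by dropping conjuncts from the building event's description.
(e) Not entailed — 'was photographing' is progressive on an accomplishment; it does not entail the completed 'photographed'.
(f) Not entailed — Omar built the shed, not the manuscript; the manuscript belongs to the photographing event.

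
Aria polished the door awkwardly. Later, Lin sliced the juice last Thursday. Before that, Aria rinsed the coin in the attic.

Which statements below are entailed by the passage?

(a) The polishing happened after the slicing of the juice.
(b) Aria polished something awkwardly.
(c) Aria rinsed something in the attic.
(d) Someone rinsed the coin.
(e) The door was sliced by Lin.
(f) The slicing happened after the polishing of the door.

(b), (c), (d), (f)

(a) Not entailed — the narrative places the polishing before the slicing, not after.
(b) Entailed — this follows by dropping conjuncts from the polishing event's description.
(c) Entailed — the original entails any weakening of itself; this just generalizes the patient.
(d) Entailed — dropping 'in the attic' and generalizing the agent leaves a sub-description the original still satisfies.
(e) Not entailed — Lin sliced the juice, not the door; the door belongs to the polishing event.
(f) Entailed — the narrative places the polishing before the slicing.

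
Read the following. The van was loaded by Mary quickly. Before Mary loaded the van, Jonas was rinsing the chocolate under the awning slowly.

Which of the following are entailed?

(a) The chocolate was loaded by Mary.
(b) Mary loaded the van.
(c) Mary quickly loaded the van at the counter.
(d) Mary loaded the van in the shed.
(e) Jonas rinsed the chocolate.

(b), (e)

(a) Not entailed — Mary loaded the van, not the chocolate; the chocolate belongs to the rinsing event.
(b) Entailed — every conjunct here is already in the original loading event.
(c) Not entailed — 'at the counter' adds information not in the original event.
(d) Not entailed — 'in the shed' adds information not in the original event.
(e) Entailed — 'rinse' is an activity; 'was rinsing' entails that some rinsing happened, so 'rinsed' holds.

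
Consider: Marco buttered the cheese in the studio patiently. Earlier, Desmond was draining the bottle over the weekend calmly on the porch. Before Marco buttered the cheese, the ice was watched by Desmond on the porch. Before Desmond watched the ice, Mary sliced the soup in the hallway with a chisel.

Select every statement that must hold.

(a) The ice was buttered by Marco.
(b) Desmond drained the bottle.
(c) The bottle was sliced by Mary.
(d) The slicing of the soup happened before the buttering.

(a) Not entailed — Marco buttered the cheese, not the ice; the ice belongs to the watching event.
(b) Not entailed — 'was draining' is progressive on an accomplishment; it does not entail the completed 'drained'.
(c) Not entailed — Mary sliced the soup, not the bottle; the bottle belongs to the draining event.
(d) Entailed — the narrative places the slicing before the buttering.

(d)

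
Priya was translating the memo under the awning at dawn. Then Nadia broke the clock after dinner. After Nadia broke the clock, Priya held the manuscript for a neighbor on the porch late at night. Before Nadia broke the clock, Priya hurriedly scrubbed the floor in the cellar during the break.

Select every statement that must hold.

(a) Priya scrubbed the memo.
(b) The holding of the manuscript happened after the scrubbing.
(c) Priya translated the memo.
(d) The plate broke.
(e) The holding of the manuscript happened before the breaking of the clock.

(a) Not entailed — Priya scrubbed the floor, not the memo; the memo belongs to the translating event.
(b) Entailed — the narrative places the scrubbing before the holding.
(c) Not entailed — 'was translating' is progressive on an accomplishment; it does not entail the completed 'translated'.
(d) Not entailed — the clock is what broke, not the plate.
(e) Not entailed — the narrative places the breaking before the holding, not after.

(b)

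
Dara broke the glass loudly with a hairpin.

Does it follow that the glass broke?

'Dara broke the glass' is the causative; it entails the inchoative 'the glass broke'.

yes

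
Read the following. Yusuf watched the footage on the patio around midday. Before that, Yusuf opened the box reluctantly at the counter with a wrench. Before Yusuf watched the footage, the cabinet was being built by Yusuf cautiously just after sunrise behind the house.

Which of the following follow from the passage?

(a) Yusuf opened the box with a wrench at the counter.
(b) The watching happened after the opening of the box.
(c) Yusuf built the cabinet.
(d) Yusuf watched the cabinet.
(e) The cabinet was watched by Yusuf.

(a) Entailed — this follows by dropping conjuncts from the opening event's description.
(b) Entailed — the narrative places the opening before the watching.
(c) Not entailed — 'was building' is progressive on an accomplishment; it does not entail the completed 'built'.
(d) Not entailed — Yusuf watched the footage, not the cabinet; the cabinet belongs to the building event.
(e) Not entailed — Yusuf watched the footage, not the cabinet; the cabinet belongs to the building event.

(a), (b)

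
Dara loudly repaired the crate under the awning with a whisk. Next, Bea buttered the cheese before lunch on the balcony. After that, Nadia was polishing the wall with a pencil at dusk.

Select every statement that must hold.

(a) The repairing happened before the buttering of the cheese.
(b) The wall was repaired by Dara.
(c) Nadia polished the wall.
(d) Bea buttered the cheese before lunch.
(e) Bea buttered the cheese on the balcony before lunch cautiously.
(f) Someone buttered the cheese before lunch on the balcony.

(a) Entailed — the narrative places the repairing before the buttering.
(b) Not entailed — Dara repaired the crate, not the wall; the wall belongs to the polishing event.
(c) Entailed — 'polish' is an activity; 'was polishing' entails that some polishing happened, so 'polished' holds.
(d) Entailed — the original entails any weakening of itself; this just drops 'on the balcony'.
(e) Not entailed — 'cautiously' adds information not in the original event.
(f) Entailed — generalizing the agent leaves a sub-description the original still satisfies.

(a), (c), (d), (f)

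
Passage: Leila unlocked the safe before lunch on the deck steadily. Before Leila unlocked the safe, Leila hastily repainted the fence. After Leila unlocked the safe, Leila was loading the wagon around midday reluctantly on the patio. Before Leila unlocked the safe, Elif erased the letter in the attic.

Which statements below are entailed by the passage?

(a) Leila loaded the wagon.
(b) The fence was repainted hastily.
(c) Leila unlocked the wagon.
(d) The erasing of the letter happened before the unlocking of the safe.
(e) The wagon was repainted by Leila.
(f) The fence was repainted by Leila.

(b), (d), (f)

(a) Not entailed — 'was loading' is progressive on an accomplishment; it does not entail the completed 'loaded'.
(b) Entailed — generalizing the agent leaves a sub-description the original still satisfies.
(c) Not entailed — Leila unlocked the safe, not the wagon; the wagon belongs to the loading event.
(d) Entailed — the narrative places the erasing before the unlocking.
(e) Not entailed — Leila repainted the fence, not the wagon; the wagon belongs to the loading event.
(f) Entailed — dropping 'hastily' leaves a sub-description the original still satisfies.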